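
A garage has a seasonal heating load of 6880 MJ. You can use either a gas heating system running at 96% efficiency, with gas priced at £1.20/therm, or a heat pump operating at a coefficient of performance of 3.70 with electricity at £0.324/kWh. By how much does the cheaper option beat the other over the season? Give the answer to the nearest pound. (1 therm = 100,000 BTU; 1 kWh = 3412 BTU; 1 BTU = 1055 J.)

£86

Heat load = 6880 MJ = 6,880,000,000 J / 1055 = 6,521,327 BTU
Gas: input = 6,521,327 / 0.96 = 6,793,049 BTU = 67.93 therm → 67.93 × £1.20 = £81.52
Heat pump: 6,521,327 BTU / 3412 = 1,911 kWh heat; / 3.70 = 516.6 kWh in → × £0.324 = £167.37
Difference = |£81.52 − £167.37| = £85.85 ≈ £86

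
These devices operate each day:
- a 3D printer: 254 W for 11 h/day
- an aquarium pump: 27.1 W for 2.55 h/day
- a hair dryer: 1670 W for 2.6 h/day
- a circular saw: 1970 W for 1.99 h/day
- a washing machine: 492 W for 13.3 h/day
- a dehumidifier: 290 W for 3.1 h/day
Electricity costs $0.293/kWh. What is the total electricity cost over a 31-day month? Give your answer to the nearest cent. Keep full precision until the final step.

3D printer: 254 W × 11 h × 31 d = 86,614 Wh = 86.61 kWh
aquarium pump: 27.1 W × 2.55 h × 31 d = 2,142 Wh = 2.142 kWh
hair dryer: 1670 W × 2.6 h × 31 d = 134,602 Wh = 134.6 kWh
circular saw: 1970 W × 1.99 h × 31 d = 121,529 Wh = 121.5 kWh
washing machine: 492 W × 13.3 h × 31 d = 202,852 Wh = 202.9 kWh
dehumidifier: 290 W × 3.1 h × 31 d = 27,869 Wh = 27.87 kWh
Total energy = 86.61 + 2.142 + 134.6 + 121.5 + 202.9 + 27.87 = 575.6 kWh
Cost = 575.6 kWh × $0.293 = $168.65

$168.65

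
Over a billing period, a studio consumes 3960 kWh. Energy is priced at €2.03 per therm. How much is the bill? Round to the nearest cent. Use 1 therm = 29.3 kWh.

€274.36

3960 kWh × (0.03413 therm/kWh) = 135.2 therm
Cost = 135.2 therm × €2.03/therm = €274.36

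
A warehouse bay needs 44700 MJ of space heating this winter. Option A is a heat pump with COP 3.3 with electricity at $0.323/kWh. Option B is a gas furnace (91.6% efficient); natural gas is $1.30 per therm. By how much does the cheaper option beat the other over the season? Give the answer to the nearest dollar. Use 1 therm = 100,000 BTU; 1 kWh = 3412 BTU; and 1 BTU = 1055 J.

$614

Heat load = 44700 MJ = 44,700,000,000 J / 1055 = 42,369,668 BTU
Gas: input = 42,369,668 / 0.916 = 46,255,096 BTU = 462.6 therm → 462.6 × $1.30 = $601.32
Heat pump: 42,369,668 BTU / 3412 = 12,420 kWh heat; / 3.3 = 3,763 kWh in → × $0.323 = $1,215.44
Difference = |$601.32 − $1,215.44| = $614.13 ≈ $614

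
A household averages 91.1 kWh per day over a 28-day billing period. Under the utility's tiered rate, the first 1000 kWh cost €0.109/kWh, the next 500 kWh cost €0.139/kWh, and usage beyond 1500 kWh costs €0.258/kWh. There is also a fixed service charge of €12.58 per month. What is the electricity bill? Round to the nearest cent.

€462.19

Usage = 91.1 kWh/day × 28 days = 2550.8 kWh
First 1000 kWh × €0.109 = €109.00
Next 500 kWh × €0.139 = €69.50
Remaining 1050.8 kWh × €0.258 = €271.11
Energy charge = €449.61; + service €12.58 = €462.19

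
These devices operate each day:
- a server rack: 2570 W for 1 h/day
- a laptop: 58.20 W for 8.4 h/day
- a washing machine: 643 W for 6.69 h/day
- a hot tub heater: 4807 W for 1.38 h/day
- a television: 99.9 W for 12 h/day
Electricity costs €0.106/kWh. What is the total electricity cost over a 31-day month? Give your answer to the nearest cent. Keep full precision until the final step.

€49.92

server rack: 2570 W × 1 h × 31 d = 79,670 Wh = 79.67 kWh
laptop: 58.20 W × 8.4 h × 31 d = 15,155 Wh = 15.16 kWh
washing machine: 643 W × 6.69 h × 31 d = 133,352 Wh = 133.4 kWh
hot tub heater: 4807 W × 1.38 h × 31 d = 205,643 Wh = 205.6 kWh
television: 99.9 W × 12 h × 31 d = 37,163 Wh = 37.16 kWh
Total energy = 79.67 + 15.16 + 133.4 + 205.6 + 37.16 = 471 kWh
Cost = 471 kWh × €0.106 = €49.92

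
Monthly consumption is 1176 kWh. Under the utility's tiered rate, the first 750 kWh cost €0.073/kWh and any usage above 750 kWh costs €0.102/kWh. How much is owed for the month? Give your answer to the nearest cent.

First 750 kWh × €0.073 = €54.75
Remaining 426 kWh × €0.102 = €43.45
Total = €98.20

€98.20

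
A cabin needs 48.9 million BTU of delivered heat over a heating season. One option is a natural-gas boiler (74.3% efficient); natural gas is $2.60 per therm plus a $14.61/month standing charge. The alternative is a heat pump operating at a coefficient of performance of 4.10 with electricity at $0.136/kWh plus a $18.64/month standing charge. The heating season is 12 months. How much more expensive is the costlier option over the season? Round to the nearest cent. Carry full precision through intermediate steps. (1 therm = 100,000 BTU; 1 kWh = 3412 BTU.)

$1187.42

Heat load = 48.9 × 10⁶ BTU = 48,900,000 BTU
Gas: input = 48,900,000 / 0.743 = 65,814,266 BTU = 658.1 therm → 658.1 × $2.60 = $1,711.17; + 12 × $14.61 standing = $1,886.49
Heat pump: 48,900,000 BTU / 3412 = 14,330 kWh heat; / 4.10 = 3,496 kWh in → × $0.136 = $475.40; + 12 × $18.64 standing = $699.08
Difference = |$1,886.49 − $699.08| = $1,187.42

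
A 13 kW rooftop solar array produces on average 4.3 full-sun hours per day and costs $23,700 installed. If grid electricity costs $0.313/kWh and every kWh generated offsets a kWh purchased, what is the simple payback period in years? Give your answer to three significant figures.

3.71 years

Daily generation = 13 kW × 4.3 h = 55.9 kWh
Annual generation = 55.9 × 365 = 20404 kWh
Annual savings = 20404 × $0.313 = $6,386.30
Payback = $23,700 / $6,386.30 = 3.71 years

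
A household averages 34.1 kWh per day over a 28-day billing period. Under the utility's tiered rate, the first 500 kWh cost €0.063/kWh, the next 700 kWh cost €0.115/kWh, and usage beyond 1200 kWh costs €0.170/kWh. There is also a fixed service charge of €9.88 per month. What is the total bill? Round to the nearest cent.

€93.68

Usage = 34.1 kWh/day × 28 days = 954.8 kWh
First 500 kWh × €0.063 = €31.50
Next 454.8 kWh × €0.115 = €52.30
Remaining tier: 0 kWh (not reached)
Energy charge = €83.80; + service €9.88 = €93.68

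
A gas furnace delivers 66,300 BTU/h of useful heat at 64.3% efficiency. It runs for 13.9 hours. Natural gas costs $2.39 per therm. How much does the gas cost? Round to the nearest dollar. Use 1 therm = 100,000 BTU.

$34

Heat delivered = 66,300 BTU/h × 13.9 h = 921,570 BTU
Gas input = 921,570 / 0.643 = 1,433,235 BTU
= 1,433,235 / 100,000 = 14.33 therm
Cost = 14.33 × $2.39/therm = $34.25 ≈ $34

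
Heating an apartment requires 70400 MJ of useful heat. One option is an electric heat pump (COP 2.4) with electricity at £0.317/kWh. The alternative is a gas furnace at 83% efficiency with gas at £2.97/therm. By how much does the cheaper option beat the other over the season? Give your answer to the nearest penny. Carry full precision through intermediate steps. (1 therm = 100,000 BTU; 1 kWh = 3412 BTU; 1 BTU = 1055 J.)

Heat load = 70400 MJ = 70,400,000,000 J / 1055 = 66,729,858 BTU
Gas: input = 66,729,858 / 0.83 = 80,397,419 BTU = 804 therm → 804 × £2.97 = £2,387.80
Heat pump: 66,729,858 BTU / 3412 = 19,560 kWh heat; / 2.4 = 8,149 kWh in → × £0.317 = £2,583.21
Difference = |£2,387.80 − £2,583.21| = £195.40

£195.40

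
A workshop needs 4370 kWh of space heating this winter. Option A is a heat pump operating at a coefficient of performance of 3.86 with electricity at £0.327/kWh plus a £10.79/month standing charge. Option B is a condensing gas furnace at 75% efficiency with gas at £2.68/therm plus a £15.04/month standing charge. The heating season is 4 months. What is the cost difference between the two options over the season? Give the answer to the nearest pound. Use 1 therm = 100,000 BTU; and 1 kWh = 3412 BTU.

Heat load = 4370 kWh × 3412 = 14,910,440 BTU
Gas: input = 14,910,440 / 0.75 = 19,880,587 BTU = 198.8 therm → 198.8 × £2.68 = £532.80; + 4 × £15.04 standing = £592.96
Heat pump: 14,910,440 BTU / 3412 = 4,370 kWh heat; / 3.86 = 1,132 kWh in → × £0.327 = £370.20; + 4 × £10.79 standing = £413.36
Difference = |£592.96 − £413.36| = £179.60 ≈ £180

£180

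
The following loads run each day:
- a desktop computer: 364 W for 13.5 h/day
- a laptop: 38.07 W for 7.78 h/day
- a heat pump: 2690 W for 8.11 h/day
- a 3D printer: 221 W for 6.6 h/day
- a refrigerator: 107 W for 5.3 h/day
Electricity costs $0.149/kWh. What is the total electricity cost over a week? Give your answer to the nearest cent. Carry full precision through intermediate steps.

$30.30

desktop computer: 364 W × 13.5 h × 7 d = 34,398 Wh = 34.4 kWh
laptop: 38.07 W × 7.78 h × 7 d = 2,073 Wh = 2.073 kWh
heat pump: 2690 W × 8.11 h × 7 d = 152,711 Wh = 152.7 kWh
3D printer: 221 W × 6.6 h × 7 d = 10,210 Wh = 10.21 kWh
refrigerator: 107 W × 5.3 h × 7 d = 3,970 Wh = 3.97 kWh
Total energy = 34.4 + 2.073 + 152.7 + 10.21 + 3.97 = 203.4 kWh
Cost = 203.4 kWh × $0.149 = $30.30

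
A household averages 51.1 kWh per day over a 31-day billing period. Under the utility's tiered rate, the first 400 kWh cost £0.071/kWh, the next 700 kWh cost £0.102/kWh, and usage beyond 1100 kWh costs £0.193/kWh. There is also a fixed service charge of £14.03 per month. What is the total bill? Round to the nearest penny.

£207.26

Usage = 51.1 kWh/day × 31 days = 1584.1 kWh
First 400 kWh × £0.071 = £28.40
Next 700 kWh × £0.102 = £71.40
Remaining 484.1 kWh × £0.193 = £93.43
Energy charge = £193.23; + service £14.03 = £207.26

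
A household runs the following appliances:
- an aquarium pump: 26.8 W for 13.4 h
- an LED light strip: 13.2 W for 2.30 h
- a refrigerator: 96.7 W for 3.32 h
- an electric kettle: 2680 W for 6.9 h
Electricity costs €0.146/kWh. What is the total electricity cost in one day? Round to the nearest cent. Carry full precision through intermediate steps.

€2.80

aquarium pump: 26.8 W × 13.4 h = 359 Wh = 0.3591 kWh
LED light strip: 13.2 W × 2.30 h = 30 Wh = 0.03036 kWh
refrigerator: 96.7 W × 3.32 h = 321 Wh = 0.321 kWh
electric kettle: 2680 W × 6.9 h = 18,492 Wh = 18.49 kWh
Total energy = 0.3591 + 0.03036 + 0.321 + 18.49 = 19.2 kWh
Cost = 19.2 kWh × €0.146 = €2.80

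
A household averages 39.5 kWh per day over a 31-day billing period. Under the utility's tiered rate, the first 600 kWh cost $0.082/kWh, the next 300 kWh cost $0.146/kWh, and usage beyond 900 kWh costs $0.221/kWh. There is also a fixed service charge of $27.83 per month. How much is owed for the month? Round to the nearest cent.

Usage = 39.5 kWh/day × 31 days = 1224.5 kWh
First 600 kWh × $0.082 = $49.20
Next 300 kWh × $0.146 = $43.80
Remaining 324.5 kWh × $0.221 = $71.71
Energy charge = $164.71; + service $27.83 = $192.54

$192.54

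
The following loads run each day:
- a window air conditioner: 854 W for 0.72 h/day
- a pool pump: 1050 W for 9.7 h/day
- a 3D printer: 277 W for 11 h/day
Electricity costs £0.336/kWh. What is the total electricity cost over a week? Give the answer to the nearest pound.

£33

window air conditioner: 854 W × 0.72 h × 7 d = 4,304 Wh = 4.304 kWh
pool pump: 1050 W × 9.7 h × 7 d = 71,295 Wh = 71.3 kWh
3D printer: 277 W × 11 h × 7 d = 21,329 Wh = 21.33 kWh
Total energy = 4.304 + 71.3 + 21.33 = 96.93 kWh
Cost = 96.93 kWh × £0.336 = £32.57 ≈ £33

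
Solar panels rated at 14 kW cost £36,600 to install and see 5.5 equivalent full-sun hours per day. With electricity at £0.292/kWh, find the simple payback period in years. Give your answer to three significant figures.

4.46 years

Daily generation = 14 kW × 5.5 h = 77 kWh
Annual generation = 77 × 365 = 28105 kWh
Annual savings = 28105 × £0.292 = £8,206.66
Payback = £36,600 / £8,206.66 = 4.46 years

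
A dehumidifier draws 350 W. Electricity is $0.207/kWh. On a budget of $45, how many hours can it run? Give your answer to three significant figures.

Energy budget = $45 / $0.207 per kWh = 217.4 kWh = 217,391 Wh
Runtime = 217,391 Wh / 350 W = 621.1 h

621 h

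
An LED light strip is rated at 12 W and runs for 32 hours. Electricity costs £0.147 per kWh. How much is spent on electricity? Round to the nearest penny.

Energy = 12 W × 32 h = 384 Wh = 0.384 kWh
Cost = 0.384 kWh × £0.147/kWh = £0.06

£0.06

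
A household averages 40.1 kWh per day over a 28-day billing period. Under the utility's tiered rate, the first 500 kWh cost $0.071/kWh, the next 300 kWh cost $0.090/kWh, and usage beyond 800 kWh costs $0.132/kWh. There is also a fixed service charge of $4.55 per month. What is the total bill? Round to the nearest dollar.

$110

Usage = 40.1 kWh/day × 28 days = 1122.8 kWh
First 500 kWh × $0.071 = $35.50
Next 300 kWh × $0.090 = $27.00
Remaining 322.8 kWh × $0.132 = $42.61
Energy charge = $105.11; + service $4.55 = $109.66 ≈ $110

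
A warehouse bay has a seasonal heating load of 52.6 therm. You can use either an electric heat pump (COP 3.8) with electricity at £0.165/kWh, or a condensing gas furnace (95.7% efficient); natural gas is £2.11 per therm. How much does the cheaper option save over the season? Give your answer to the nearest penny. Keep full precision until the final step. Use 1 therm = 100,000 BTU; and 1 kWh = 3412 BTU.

£49.03

Heat load = 52.6 therm × 100,000 = 5,260,000 BTU
Gas: input = 5,260,000 / 0.957 = 5,496,343 BTU = 54.96 therm → 54.96 × £2.11 = £115.97
Heat pump: 5,260,000 BTU / 3412 = 1,542 kWh heat; / 3.8 = 405.7 kWh in → × £0.165 = £66.94
Difference = |£115.97 − £66.94| = £49.03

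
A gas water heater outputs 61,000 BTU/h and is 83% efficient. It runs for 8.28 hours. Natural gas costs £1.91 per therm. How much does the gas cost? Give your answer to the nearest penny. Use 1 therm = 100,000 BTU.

£11.62

Heat delivered = 61,000 BTU/h × 8.28 h = 505,080 BTU
Gas input = 505,080 / 0.83 = 608,530 BTU
= 608,530 / 100,000 = 6.085 therm
Cost = 6.085 × £1.91/therm = £11.62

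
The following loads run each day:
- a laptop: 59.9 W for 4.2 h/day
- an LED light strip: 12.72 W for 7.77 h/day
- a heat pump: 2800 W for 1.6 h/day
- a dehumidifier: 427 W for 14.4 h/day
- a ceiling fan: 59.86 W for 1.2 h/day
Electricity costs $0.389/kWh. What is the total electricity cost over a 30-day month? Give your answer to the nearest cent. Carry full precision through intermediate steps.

laptop: 59.9 W × 4.2 h × 30 d = 7,547 Wh = 7.547 kWh
LED light strip: 12.72 W × 7.77 h × 30 d = 2,965 Wh = 2.965 kWh
heat pump: 2800 W × 1.6 h × 30 d = 134,400 Wh = 134.4 kWh
dehumidifier: 427 W × 14.4 h × 30 d = 184,464 Wh = 184.5 kWh
ceiling fan: 59.86 W × 1.2 h × 30 d = 2,155 Wh = 2.155 kWh
Total energy = 7.547 + 2.965 + 134.4 + 184.5 + 2.155 = 331.5 kWh
Cost = 331.5 kWh × $0.389 = $128.97

$128.97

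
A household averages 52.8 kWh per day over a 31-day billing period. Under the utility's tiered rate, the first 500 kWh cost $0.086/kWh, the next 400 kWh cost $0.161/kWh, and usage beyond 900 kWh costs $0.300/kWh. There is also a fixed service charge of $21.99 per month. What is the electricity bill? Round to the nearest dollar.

Usage = 52.8 kWh/day × 31 days = 1636.8 kWh
First 500 kWh × $0.086 = $43.00
Next 400 kWh × $0.161 = $64.40
Remaining 736.8 kWh × $0.300 = $221.04
Energy charge = $328.44; + service $21.99 = $350.43 ≈ $350

$350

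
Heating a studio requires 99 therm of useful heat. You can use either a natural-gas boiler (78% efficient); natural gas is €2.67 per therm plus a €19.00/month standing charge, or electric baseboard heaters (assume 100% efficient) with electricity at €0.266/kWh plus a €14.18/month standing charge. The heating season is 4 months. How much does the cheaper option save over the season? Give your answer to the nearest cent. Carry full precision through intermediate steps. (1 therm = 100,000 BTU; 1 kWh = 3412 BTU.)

Heat load = 99 therm × 100,000 = 9,900,000 BTU
Gas: input = 9,900,000 / 0.780 = 12,692,308 BTU = 126.9 therm → 126.9 × €2.67 = €338.88; + 4 × €19.00 standing = €414.88
Electric: 9,900,000 BTU / 3412 = 2,902 kWh → × €0.266 = €771.81; + 4 × €14.18 standing = €828.53
Difference = |€414.88 − €828.53| = €413.64

€413.64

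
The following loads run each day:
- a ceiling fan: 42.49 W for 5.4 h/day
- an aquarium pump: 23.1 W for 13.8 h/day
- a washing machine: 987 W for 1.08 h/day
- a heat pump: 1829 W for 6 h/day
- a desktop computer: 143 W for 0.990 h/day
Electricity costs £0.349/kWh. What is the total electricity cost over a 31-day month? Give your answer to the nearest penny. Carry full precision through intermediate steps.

£137.72

ceiling fan: 42.49 W × 5.4 h × 31 d = 7,113 Wh = 7.113 kWh
aquarium pump: 23.1 W × 13.8 h × 31 d = 9,882 Wh = 9.882 kWh
washing machine: 987 W × 1.08 h × 31 d = 33,045 Wh = 33.04 kWh
heat pump: 1829 W × 6 h × 31 d = 340,194 Wh = 340.2 kWh
desktop computer: 143 W × 0.990 h × 31 d = 4,389 Wh = 4.389 kWh
Total energy = 7.113 + 9.882 + 33.04 + 340.2 + 4.389 = 394.6 kWh
Cost = 394.6 kWh × £0.349 = £137.72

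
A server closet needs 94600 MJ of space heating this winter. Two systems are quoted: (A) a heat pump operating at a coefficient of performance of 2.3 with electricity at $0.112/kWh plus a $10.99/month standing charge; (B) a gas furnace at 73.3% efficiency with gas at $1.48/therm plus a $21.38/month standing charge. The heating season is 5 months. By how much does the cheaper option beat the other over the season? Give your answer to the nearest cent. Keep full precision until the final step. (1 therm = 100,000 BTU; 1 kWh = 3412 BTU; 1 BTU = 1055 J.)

Heat load = 94600 MJ = 94,600,000,000 J / 1055 = 89,668,246 BTU
Gas: input = 89,668,246 / 0.733 = 122,330,486 BTU = 1,223 therm → 1,223 × $1.48 = $1,810.49; + 5 × $21.38 standing = $1,917.39
Heat pump: 89,668,246 BTU / 3412 = 26,280 kWh heat; / 2.3 = 11,430 kWh in → × $0.112 = $1,279.73; + 5 × $10.99 standing = $1,334.68
Difference = |$1,917.39 − $1,334.68| = $582.71

$582.71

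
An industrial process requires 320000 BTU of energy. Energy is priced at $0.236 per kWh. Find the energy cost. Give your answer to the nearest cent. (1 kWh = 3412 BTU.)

320000 BTU × (0.00029308 kWh/BTU) = 93.79 kWh
Cost = 93.79 kWh × $0.236/kWh = $22.13

$22.13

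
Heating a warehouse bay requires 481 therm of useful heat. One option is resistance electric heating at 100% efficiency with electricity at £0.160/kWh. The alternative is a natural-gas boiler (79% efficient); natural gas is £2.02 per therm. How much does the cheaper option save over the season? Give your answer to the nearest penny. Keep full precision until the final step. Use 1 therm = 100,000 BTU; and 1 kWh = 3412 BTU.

£1025.67

Heat load = 481 therm × 100,000 = 48,100,000 BTU
Gas: input = 48,100,000 / 0.790 = 60,886,076 BTU = 608.9 therm → 608.9 × £2.02 = £1,229.90
Electric: 48,100,000 BTU / 3412 = 14,100 kWh → × £0.160 = £2,255.57
Difference = |£1,229.90 − £2,255.57| = £1,025.67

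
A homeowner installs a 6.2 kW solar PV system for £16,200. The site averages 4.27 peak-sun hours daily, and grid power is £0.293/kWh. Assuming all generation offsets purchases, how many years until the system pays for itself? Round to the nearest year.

6 years

Daily generation = 6.2 kW × 4.27 h = 26.47 kWh
Annual generation = 26.47 × 365 = 9663 kWh
Annual savings = 9663 × £0.293 = £2,831.26
Payback = £16,200 / £2,831.26 = 5.72 years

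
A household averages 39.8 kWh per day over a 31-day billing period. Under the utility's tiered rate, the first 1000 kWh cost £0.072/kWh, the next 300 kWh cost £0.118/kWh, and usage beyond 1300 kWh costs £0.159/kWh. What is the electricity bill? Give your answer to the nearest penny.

Usage = 39.8 kWh/day × 31 days = 1233.8 kWh
First 1000 kWh × £0.072 = £72.00
Next 233.8 kWh × £0.118 = £27.59
Remaining tier: 0 kWh (not reached)
Total = £99.59

£99.59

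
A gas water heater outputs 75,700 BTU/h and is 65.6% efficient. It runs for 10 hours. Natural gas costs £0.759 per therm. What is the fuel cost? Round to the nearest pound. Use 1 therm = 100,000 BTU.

Heat delivered = 75,700 BTU/h × 10 h = 757,000 BTU
Gas input = 757,000 / 0.656 = 1,153,963 BTU
= 1,153,963 / 100,000 = 11.54 therm
Cost = 11.54 × £0.759/therm = £8.76 ≈ £9

£9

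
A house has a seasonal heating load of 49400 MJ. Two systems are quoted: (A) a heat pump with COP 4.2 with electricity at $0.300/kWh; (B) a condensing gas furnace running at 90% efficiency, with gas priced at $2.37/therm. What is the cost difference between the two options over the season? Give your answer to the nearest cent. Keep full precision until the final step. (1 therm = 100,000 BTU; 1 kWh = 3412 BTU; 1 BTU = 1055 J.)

Heat load = 49400 MJ = 49,400,000,000 J / 1055 = 46,824,645 BTU
Gas: input = 46,824,645 / 0.90 = 52,027,383 BTU = 520.3 therm → 520.3 × $2.37 = $1,233.05
Heat pump: 46,824,645 BTU / 3412 = 13,720 kWh heat; / 4.2 = 3,268 kWh in → × $0.300 = $980.25
Difference = |$1,233.05 − $980.25| = $252.80

$252.80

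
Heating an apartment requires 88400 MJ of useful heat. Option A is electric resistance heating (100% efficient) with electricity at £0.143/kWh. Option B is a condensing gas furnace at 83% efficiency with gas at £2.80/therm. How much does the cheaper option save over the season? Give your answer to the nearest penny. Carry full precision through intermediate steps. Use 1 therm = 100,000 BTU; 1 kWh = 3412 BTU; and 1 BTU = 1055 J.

Heat load = 88400 MJ = 88,400,000,000 J / 1055 = 83,791,469 BTU
Gas: input = 83,791,469 / 0.83 = 100,953,577 BTU = 1,010 therm → 1,010 × £2.80 = £2,826.70
Electric: 83,791,469 BTU / 3412 = 24,560 kWh → × £0.143 = £3,511.78
Difference = |£2,826.70 − £3,511.78| = £685.08

£685.08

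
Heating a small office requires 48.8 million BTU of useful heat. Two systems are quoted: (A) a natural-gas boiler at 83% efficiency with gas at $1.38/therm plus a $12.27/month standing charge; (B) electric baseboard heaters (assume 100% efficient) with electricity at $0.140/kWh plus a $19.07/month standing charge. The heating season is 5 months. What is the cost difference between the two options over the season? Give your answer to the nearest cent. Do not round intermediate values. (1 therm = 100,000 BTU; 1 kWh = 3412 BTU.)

$1224.97

Heat load = 48.8 × 10⁶ BTU = 48,800,000 BTU
Gas: input = 48,800,000 / 0.83 = 58,795,181 BTU = 588 therm → 588 × $1.38 = $811.37; + 5 × $12.27 standing = $872.72
Electric: 48,800,000 BTU / 3412 = 14,300 kWh → × $0.140 = $2,002.34; + 5 × $19.07 standing = $2,097.69
Difference = |$872.72 − $2,097.69| = $1,224.97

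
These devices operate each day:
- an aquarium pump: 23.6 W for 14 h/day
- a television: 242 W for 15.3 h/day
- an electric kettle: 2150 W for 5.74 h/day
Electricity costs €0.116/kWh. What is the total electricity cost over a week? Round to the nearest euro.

aquarium pump: 23.6 W × 14 h × 7 d = 2,313 Wh = 2.313 kWh
television: 242 W × 15.3 h × 7 d = 25,918 Wh = 25.92 kWh
electric kettle: 2150 W × 5.74 h × 7 d = 86,387 Wh = 86.39 kWh
Total energy = 2.313 + 25.92 + 86.39 = 114.6 kWh
Cost = 114.6 kWh × €0.116 = €13.30 ≈ €13

€13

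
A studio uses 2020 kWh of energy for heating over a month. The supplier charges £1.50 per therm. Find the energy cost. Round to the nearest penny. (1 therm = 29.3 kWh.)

2020 kWh × (0.03413 therm/kWh) = 68.94 therm
Cost = 68.94 therm × £1.50/therm = £103.41

£103.41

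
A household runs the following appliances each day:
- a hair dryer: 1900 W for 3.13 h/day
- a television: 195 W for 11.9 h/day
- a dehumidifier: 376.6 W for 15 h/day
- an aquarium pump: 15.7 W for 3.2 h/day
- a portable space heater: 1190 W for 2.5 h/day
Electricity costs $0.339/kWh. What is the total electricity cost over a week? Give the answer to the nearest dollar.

$40

hair dryer: 1900 W × 3.13 h × 7 d = 41,629 Wh = 41.63 kWh
television: 195 W × 11.9 h × 7 d = 16,244 Wh = 16.24 kWh
dehumidifier: 376.6 W × 15 h × 7 d = 39,543 Wh = 39.54 kWh
aquarium pump: 15.7 W × 3.2 h × 7 d = 352 Wh = 0.3517 kWh
portable space heater: 1190 W × 2.5 h × 7 d = 20,825 Wh = 20.82 kWh
Total energy = 41.63 + 16.24 + 39.54 + 0.3517 + 20.82 = 118.6 kWh
Cost = 118.6 kWh × $0.339 = $40.20 ≈ $40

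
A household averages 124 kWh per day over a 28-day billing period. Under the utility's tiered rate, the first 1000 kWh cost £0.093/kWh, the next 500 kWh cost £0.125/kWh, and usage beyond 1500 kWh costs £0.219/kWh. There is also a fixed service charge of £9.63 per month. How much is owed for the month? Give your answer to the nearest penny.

£597.00

Usage = 124 kWh/day × 28 days = 3472 kWh
First 1000 kWh × £0.093 = £93.00
Next 500 kWh × £0.125 = £62.50
Remaining 1972 kWh × £0.219 = £431.87
Energy charge = £587.37; + service £9.63 = £597.00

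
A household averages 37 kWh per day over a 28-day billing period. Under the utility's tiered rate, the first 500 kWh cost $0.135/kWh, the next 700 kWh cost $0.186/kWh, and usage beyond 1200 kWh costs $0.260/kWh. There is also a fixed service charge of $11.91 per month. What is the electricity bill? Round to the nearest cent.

Usage = 37 kWh/day × 28 days = 1036 kWh
First 500 kWh × $0.135 = $67.50
Next 536 kWh × $0.186 = $99.70
Remaining tier: 0 kWh (not reached)
Energy charge = $167.20; + service $11.91 = $179.11

$179.11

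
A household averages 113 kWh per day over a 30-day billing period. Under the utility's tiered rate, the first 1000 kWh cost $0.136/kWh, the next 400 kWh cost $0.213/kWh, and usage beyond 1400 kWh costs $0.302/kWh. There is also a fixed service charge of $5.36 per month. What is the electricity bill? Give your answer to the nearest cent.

Usage = 113 kWh/day × 30 days = 3390 kWh
First 1000 kWh × $0.136 = $136.00
Next 400 kWh × $0.213 = $85.20
Remaining 1990 kWh × $0.302 = $600.98
Energy charge = $822.18; + service $5.36 = $827.54

$827.54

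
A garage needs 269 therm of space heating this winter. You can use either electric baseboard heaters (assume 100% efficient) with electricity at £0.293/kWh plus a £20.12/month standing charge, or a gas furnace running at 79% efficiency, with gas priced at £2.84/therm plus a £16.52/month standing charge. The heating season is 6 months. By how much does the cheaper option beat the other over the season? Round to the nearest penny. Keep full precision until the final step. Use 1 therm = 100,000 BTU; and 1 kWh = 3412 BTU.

£1364.56

Heat load = 269 therm × 100,000 = 26,900,000 BTU
Gas: input = 26,900,000 / 0.790 = 34,050,633 BTU = 340.5 therm → 340.5 × £2.84 = £967.04; + 6 × £16.52 standing = £1,066.16
Electric: 26,900,000 BTU / 3412 = 7,884 kWh → × £0.293 = £2,309.99; + 6 × £20.12 standing = £2,430.71
Difference = |£1,066.16 − £2,430.71| = £1,364.56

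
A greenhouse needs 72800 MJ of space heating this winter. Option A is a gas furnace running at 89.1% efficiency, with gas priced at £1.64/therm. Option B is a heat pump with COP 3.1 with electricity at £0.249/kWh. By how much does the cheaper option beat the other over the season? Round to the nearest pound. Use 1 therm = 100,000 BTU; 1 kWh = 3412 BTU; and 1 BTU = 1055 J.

Heat load = 72800 MJ = 72,800,000,000 J / 1055 = 69,004,739 BTU
Gas: input = 69,004,739 / 0.891 = 77,446,397 BTU = 774.5 therm → 774.5 × £1.64 = £1,270.12
Heat pump: 69,004,739 BTU / 3412 = 20,220 kWh heat; / 3.1 = 6,524 kWh in → × £0.249 = £1,624.45
Difference = |£1,270.12 − £1,624.45| = £354.33 ≈ £354

£354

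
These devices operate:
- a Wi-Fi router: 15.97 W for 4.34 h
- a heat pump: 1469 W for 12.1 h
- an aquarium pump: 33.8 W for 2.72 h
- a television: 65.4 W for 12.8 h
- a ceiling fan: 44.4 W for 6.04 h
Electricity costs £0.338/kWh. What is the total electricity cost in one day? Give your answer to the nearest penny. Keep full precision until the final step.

Wi-Fi router: 15.97 W × 4.34 h = 69 Wh = 0.06931 kWh
heat pump: 1469 W × 12.1 h = 17,775 Wh = 17.77 kWh
aquarium pump: 33.8 W × 2.72 h = 92 Wh = 0.09194 kWh
television: 65.4 W × 12.8 h = 837 Wh = 0.8371 kWh
ceiling fan: 44.4 W × 6.04 h = 268 Wh = 0.2682 kWh
Total energy = 0.06931 + 17.77 + 0.09194 + 0.8371 + 0.2682 = 19.04 kWh
Cost = 19.04 kWh × £0.338 = £6.44

£6.44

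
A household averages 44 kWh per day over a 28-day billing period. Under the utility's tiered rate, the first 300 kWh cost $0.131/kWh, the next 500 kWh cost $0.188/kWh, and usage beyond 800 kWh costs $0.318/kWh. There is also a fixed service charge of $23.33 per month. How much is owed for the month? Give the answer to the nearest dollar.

Usage = 44 kWh/day × 28 days = 1232 kWh
First 300 kWh × $0.131 = $39.30
Next 500 kWh × $0.188 = $94.00
Remaining 432 kWh × $0.318 = $137.38
Energy charge = $270.68; + service $23.33 = $294.01 ≈ $294

$294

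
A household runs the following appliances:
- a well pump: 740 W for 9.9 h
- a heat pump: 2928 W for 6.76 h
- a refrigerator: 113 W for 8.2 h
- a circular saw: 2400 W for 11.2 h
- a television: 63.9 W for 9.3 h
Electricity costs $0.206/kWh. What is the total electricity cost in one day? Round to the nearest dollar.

well pump: 740 W × 9.9 h = 7,326 Wh = 7.326 kWh
heat pump: 2928 W × 6.76 h = 19,793 Wh = 19.79 kWh
refrigerator: 113 W × 8.2 h = 927 Wh = 0.9266 kWh
circular saw: 2400 W × 11.2 h = 26,880 Wh = 26.88 kWh
television: 63.9 W × 9.3 h = 594 Wh = 0.5943 kWh
Total energy = 7.326 + 19.79 + 0.9266 + 26.88 + 0.5943 = 55.52 kWh
Cost = 55.52 kWh × $0.206 = $11.44 ≈ $11

$11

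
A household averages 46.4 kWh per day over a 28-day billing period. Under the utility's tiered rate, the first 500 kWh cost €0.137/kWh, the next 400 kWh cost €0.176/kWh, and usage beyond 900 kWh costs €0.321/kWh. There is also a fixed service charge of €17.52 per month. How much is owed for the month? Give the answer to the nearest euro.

Usage = 46.4 kWh/day × 28 days = 1299.2 kWh
First 500 kWh × €0.137 = €68.50
Next 400 kWh × €0.176 = €70.40
Remaining 399.2 kWh × €0.321 = €128.14
Energy charge = €267.04; + service €17.52 = €284.56 ≈ €285

€285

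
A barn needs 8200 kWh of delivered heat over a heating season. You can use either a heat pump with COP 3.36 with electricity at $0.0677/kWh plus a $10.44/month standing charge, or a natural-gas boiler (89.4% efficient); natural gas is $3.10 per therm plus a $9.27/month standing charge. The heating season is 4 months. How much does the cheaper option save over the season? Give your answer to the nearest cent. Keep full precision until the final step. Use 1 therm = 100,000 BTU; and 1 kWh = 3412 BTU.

Heat load = 8200 kWh × 3412 = 27,978,400 BTU
Gas: input = 27,978,400 / 0.894 = 31,295,749 BTU = 313 therm → 313 × $3.10 = $970.17; + 4 × $9.27 standing = $1,007.25
Heat pump: 27,978,400 BTU / 3412 = 8,200 kWh heat; / 3.36 = 2,440 kWh in → × $0.0677 = $165.22; + 4 × $10.44 standing = $206.98
Difference = |$1,007.25 − $206.98| = $800.27

$800.27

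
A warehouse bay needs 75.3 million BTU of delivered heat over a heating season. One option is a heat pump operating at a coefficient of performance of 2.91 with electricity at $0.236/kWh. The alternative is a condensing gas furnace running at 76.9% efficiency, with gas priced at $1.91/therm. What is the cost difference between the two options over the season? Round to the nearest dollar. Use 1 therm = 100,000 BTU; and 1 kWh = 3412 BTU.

$80

Heat load = 75.3 × 10⁶ BTU = 75,300,000 BTU
Gas: input = 75,300,000 / 0.769 = 97,919,376 BTU = 979.2 therm → 979.2 × $1.91 = $1,870.26
Heat pump: 75,300,000 BTU / 3412 = 22,070 kWh heat; / 2.91 = 7,584 kWh in → × $0.236 = $1,789.80
Difference = |$1,870.26 − $1,789.80| = $80.46 ≈ $80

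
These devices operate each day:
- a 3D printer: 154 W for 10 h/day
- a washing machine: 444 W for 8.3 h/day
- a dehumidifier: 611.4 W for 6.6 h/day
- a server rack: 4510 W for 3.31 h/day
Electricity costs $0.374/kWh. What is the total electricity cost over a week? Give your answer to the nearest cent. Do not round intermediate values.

3D printer: 154 W × 10 h × 7 d = 10,780 Wh = 10.78 kWh
washing machine: 444 W × 8.3 h × 7 d = 25,796 Wh = 25.8 kWh
dehumidifier: 611.4 W × 6.6 h × 7 d = 28,247 Wh = 28.25 kWh
server rack: 4510 W × 3.31 h × 7 d = 104,497 Wh = 104.5 kWh
Total energy = 10.78 + 25.8 + 28.25 + 104.5 = 169.3 kWh
Cost = 169.3 kWh × $0.374 = $63.33

$63.33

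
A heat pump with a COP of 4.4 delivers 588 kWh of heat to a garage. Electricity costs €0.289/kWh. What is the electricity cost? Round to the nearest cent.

€38.62

Electrical input = 588 kWh / 4.4 = 133.6 kWh
Cost = 133.6 × €0.289/kWh = €38.62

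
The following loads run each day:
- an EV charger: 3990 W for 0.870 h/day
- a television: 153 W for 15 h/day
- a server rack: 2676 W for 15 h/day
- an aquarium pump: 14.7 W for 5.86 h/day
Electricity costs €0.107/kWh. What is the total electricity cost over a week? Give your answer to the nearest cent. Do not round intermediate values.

EV charger: 3990 W × 0.870 h × 7 d = 24,299 Wh = 24.3 kWh
television: 153 W × 15 h × 7 d = 16,065 Wh = 16.07 kWh
server rack: 2676 W × 15 h × 7 d = 280,980 Wh = 281 kWh
aquarium pump: 14.7 W × 5.86 h × 7 d = 603 Wh = 0.603 kWh
Total energy = 24.3 + 16.07 + 281 + 0.603 = 321.9 kWh
Cost = 321.9 kWh × €0.107 = €34.45

€34.45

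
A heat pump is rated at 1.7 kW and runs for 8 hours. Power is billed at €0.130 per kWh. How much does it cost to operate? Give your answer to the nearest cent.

€1.77

Energy = 1700 W × 8 h = 13,600 Wh = 13.6 kWh
Cost = 13.6 kWh × €0.130/kWh = €1.77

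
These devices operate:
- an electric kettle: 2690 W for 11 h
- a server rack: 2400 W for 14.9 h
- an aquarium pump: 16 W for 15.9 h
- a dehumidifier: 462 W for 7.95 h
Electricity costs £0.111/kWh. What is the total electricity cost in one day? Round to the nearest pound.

electric kettle: 2690 W × 11 h = 29,590 Wh = 29.59 kWh
server rack: 2400 W × 14.9 h = 35,760 Wh = 35.76 kWh
aquarium pump: 16 W × 15.9 h = 254 Wh = 0.2544 kWh
dehumidifier: 462 W × 7.95 h = 3,673 Wh = 3.673 kWh
Total energy = 29.59 + 35.76 + 0.2544 + 3.673 = 69.28 kWh
Cost = 69.28 kWh × £0.111 = £7.69 ≈ £8

£8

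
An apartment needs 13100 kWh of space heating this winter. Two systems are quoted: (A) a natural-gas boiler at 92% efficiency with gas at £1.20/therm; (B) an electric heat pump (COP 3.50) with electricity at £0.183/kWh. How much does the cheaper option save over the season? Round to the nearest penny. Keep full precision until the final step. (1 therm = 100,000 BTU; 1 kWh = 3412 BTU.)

Heat load = 13100 kWh × 3412 = 44,697,200 BTU
Gas: input = 44,697,200 / 0.92 = 48,583,913 BTU = 485.8 therm → 485.8 × £1.20 = £583.01
Heat pump: 44,697,200 BTU / 3412 = 13,100 kWh heat; / 3.50 = 3,743 kWh in → × £0.183 = £684.94
Difference = |£583.01 − £684.94| = £101.94

£101.94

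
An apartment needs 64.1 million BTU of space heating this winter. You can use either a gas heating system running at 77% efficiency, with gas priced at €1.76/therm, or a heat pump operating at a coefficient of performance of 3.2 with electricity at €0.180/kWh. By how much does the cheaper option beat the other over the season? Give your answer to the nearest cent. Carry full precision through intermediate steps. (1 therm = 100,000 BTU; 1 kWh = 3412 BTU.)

Heat load = 64.1 × 10⁶ BTU = 64,100,000 BTU
Gas: input = 64,100,000 / 0.77 = 83,246,753 BTU = 832.5 therm → 832.5 × €1.76 = €1,465.14
Heat pump: 64,100,000 BTU / 3412 = 18,790 kWh heat; / 3.2 = 5,871 kWh in → × €0.180 = €1,056.75
Difference = |€1,465.14 − €1,056.75| = €408.39

€408.39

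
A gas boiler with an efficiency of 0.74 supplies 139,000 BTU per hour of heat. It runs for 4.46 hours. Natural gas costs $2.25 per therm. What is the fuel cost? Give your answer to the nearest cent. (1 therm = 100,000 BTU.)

$18.85

Heat delivered = 139,000 BTU/h × 4.46 h = 619,940 BTU
Gas input = 619,940 / 0.74 = 837,757 BTU
= 837,757 / 100,000 = 8.378 therm
Cost = 8.378 × $2.25/therm = $18.85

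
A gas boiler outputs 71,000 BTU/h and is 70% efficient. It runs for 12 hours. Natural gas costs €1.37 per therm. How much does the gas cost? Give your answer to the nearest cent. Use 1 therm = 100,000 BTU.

€16.67

Heat delivered = 71,000 BTU/h × 12 h = 852,000 BTU
Gas input = 852,000 / 0.700 = 1,217,143 BTU
= 1,217,143 / 100,000 = 12.17 therm
Cost = 12.17 × €1.37/therm = €16.67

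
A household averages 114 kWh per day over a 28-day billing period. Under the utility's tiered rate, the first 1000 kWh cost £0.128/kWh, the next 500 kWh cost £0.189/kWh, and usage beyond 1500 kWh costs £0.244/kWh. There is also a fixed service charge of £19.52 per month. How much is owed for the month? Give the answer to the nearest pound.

Usage = 114 kWh/day × 28 days = 3192 kWh
First 1000 kWh × £0.128 = £128.00
Next 500 kWh × £0.189 = £94.50
Remaining 1692 kWh × £0.244 = £412.85
Energy charge = £635.35; + service £19.52 = £654.87 ≈ £655

£655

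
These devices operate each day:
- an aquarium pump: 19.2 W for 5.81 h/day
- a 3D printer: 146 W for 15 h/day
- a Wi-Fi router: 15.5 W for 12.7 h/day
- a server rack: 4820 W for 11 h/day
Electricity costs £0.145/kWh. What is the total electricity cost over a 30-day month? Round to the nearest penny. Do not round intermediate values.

£241.51

aquarium pump: 19.2 W × 5.81 h × 30 d = 3,347 Wh = 3.347 kWh
3D printer: 146 W × 15 h × 30 d = 65,700 Wh = 65.7 kWh
Wi-Fi router: 15.5 W × 12.7 h × 30 d = 5,906 Wh = 5.905 kWh
server rack: 4820 W × 11 h × 30 d = 1,590,600 Wh = 1,591 kWh
Total energy = 3.347 + 65.7 + 5.905 + 1,591 = 1,666 kWh
Cost = 1,666 kWh × £0.145 = £241.51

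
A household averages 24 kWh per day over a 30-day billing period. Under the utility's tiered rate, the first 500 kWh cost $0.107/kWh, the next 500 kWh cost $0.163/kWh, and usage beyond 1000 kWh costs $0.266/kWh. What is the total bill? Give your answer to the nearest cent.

$89.36

Usage = 24 kWh/day × 30 days = 720 kWh
First 500 kWh × $0.107 = $53.50
Next 220 kWh × $0.163 = $35.86
Remaining tier: 0 kWh (not reached)
Total = $89.36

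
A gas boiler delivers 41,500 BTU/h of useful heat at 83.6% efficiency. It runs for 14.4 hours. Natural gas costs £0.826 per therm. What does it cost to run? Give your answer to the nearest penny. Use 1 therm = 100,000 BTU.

Heat delivered = 41,500 BTU/h × 14.4 h = 597,600 BTU
Gas input = 597,600 / 0.836 = 714,833 BTU
= 714,833 / 100,000 = 7.148 therm
Cost = 7.148 × £0.826/therm = £5.90

£5.90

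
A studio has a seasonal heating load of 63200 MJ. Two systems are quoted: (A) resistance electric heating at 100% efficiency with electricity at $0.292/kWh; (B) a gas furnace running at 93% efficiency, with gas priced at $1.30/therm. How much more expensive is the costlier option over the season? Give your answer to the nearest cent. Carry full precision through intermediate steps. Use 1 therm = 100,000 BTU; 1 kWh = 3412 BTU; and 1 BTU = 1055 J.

$4289.32

Heat load = 63200 MJ = 63,200,000,000 J / 1055 = 59,905,213 BTU
Gas: input = 59,905,213 / 0.93 = 64,414,208 BTU = 644.1 therm → 644.1 × $1.30 = $837.38
Electric: 59,905,213 BTU / 3412 = 17,560 kWh → × $0.292 = $5,126.71
Difference = |$837.38 − $5,126.71| = $4,289.32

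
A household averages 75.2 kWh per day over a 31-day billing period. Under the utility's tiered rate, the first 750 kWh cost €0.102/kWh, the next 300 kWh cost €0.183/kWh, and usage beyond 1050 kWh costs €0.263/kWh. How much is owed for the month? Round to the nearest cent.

€468.36

Usage = 75.2 kWh/day × 31 days = 2331.2 kWh
First 750 kWh × €0.102 = €76.50
Next 300 kWh × €0.183 = €54.90
Remaining 1281.2 kWh × €0.263 = €336.96
Total = €468.36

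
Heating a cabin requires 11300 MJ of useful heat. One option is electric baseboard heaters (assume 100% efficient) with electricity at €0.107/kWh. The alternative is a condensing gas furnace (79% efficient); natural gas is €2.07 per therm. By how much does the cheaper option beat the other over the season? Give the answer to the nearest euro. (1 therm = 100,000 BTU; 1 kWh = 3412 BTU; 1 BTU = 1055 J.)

Heat load = 11300 MJ = 11,300,000,000 J / 1055 = 10,710,900 BTU
Gas: input = 10,710,900 / 0.79 = 13,558,102 BTU = 135.6 therm → 135.6 × €2.07 = €280.65
Electric: 10,710,900 BTU / 3412 = 3,139 kWh → × €0.107 = €335.89
Difference = |€280.65 − €335.89| = €55.24 ≈ €55

€55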